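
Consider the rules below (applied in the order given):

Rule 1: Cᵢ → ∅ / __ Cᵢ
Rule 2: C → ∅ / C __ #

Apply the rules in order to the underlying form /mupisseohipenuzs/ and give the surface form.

Rule 1 (degemination): /ss/ is a geminate; the first /s/ deletes. /mupisseohipenuzs/ → mupiseohipenuzs.
Rule 2 (final cluster simplification): /s/ is the second consonant of a word-final cluster /zs/, so it deletes. /mupiseohipenuzs/ → mupiseohipenuz.

mupiseohipenuz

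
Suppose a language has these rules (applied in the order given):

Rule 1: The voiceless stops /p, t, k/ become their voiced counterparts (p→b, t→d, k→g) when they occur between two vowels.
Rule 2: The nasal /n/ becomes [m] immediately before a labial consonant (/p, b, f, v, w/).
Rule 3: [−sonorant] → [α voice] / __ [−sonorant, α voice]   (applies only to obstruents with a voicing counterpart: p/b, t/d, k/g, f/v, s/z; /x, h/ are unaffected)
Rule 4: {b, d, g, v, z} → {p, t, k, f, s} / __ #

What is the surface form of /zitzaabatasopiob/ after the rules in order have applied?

Rule 1 (intervocalic voicing): /t/ is a voiceless stop between vowels /a/ and /a/, so it voices to [d]. /p/ is a voiceless stop between vowels /o/ and /i/, so it voices to [b]. /zitzaabatasopiob/ → zitzaabadasobiob.
Rule 2 (nasal place assimilation): no segment meets the environment; /zitzaabadasobiob/ is unchanged.
Rule 3 (regressive voicing assimilation): /t/ precedes the voiced obstruent /z/, so it voices to [d] by assimilation. /zitzaabadasobiob/ → zidzaabadasobiob.
Rule 4 (final devoicing): /b/ is a voiced obstruent in word-final position, so it devoices to [p]. /zidzaabadasobiob/ → zidzaabadasobiop.

zidzaabadasobiop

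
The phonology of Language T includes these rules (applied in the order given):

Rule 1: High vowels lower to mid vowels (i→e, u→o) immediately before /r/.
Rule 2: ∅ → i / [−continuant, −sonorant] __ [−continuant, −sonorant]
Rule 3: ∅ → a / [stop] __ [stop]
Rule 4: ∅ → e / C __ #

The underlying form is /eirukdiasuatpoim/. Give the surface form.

Rule 1 (pre-rhotic lowering): /i/ is a high vowel immediately before /r/, so it lowers to [e]. /eirukdiasuatpoim/ → eerukdiasuatpoim.
Rule 2 (stop-cluster i-epenthesis): /k/ and /d/ form a stop–stop cluster, so [i] is inserted between them. /t/ and /p/ form a stop–stop cluster, so [i] is inserted between them. /eerukdiasuatpoim/ → eerukidiasuatipoim.
Rule 3 (stop-cluster a-epenthesis): no segment meets the environment; /eerukidiasuatipoim/ is unchanged.
Rule 4 (final e-epenthesis): the form ends in the consonant /m/, so [e] is inserted word-finally. /eerukidiasuatipoim/ → eerukidiasuatipoime.

eerukidiasuatipoime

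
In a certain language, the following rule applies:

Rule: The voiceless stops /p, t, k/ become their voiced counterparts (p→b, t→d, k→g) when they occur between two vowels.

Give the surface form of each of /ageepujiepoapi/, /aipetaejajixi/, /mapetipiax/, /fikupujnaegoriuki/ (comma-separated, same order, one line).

ageebujieboabi, aibedaejajixi, mabedibiax, figubujnaegoriugi

/ageepujiepoapi/: /p/ is a voiceless stop between vowels /e/ and /u/, so it voices to [b]. /p/ is a voiceless stop between vowels /e/ and /o/, so it voices to [b]. /p/ is a voiceless stop between vowels /a/ and /i/, so it voices to [b]. → [ageebujieboabi].
/aipetaejajixi/: /p/ is a voiceless stop between vowels /i/ and /e/, so it voices to [b]. /t/ is a voiceless stop between vowels /e/ and /a/, so it voices to [d]. → [aibedaejajixi].
/mapetipiax/: /p/ is a voiceless stop between vowels /a/ and /e/, so it voices to [b]. /t/ is a voiceless stop between vowels /e/ and /i/, so it voices to [d]. /p/ is a voiceless stop between vowels /i/ and /i/, so it voices to [b]. → [mabedibiax].
/fikupujnaegoriuki/: /k/ is a voiceless stop between vowels /i/ and /u/, so it voices to [g]. /p/ is a voiceless stop between vowels /u/ and /u/, so it voices to [b]. /k/ is a voiceless stop between vowels /u/ and /i/, so it voices to [g]. → [figubujnaegoriugi].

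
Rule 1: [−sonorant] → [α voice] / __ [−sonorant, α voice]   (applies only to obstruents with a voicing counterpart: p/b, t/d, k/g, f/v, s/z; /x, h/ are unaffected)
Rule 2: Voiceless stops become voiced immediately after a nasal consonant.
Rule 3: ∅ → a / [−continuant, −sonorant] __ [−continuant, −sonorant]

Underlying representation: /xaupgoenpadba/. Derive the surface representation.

xaubagoenbadaba

Rule 1 (regressive voicing assimilation): /p/ precedes the voiced obstruent /g/, so it voices to [b] by assimilation. /xaupgoenpadba/ → xaubgoenpadba.
Rule 2 (post-nasal voicing): /p/ is a voiceless stop immediately after the nasal /n/, so it voices to [b]. /xaubgoenpadba/ → xaubgoenbadba.
Rule 3 (stop-cluster a-epenthesis): /b/ and /g/ form a stop–stop cluster, so [a] is inserted between them. /d/ and /b/ form a stop–stop cluster, so [a] is inserted between them. /xaubgoenbadba/ → xaubagoenbadaba.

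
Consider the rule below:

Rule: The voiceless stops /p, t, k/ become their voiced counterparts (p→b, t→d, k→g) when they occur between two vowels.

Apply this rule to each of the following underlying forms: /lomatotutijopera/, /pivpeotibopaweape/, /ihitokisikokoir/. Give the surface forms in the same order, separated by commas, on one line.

/lomatotutijopera/: /t/ is a voiceless stop between vowels /a/ and /o/, so it voices to [d]. /t/ is a voiceless stop between vowels /o/ and /u/, so it voices to [d]. /t/ is a voiceless stop between vowels /u/ and /i/, so it voices to [d]. /p/ is a voiceless stop between vowels /o/ and /e/, so it voices to [b]. → [lomadodudijobera].
/pivpeotibopaweape/: /t/ is a voiceless stop between vowels /o/ and /i/, so it voices to [d]. /p/ is a voiceless stop between vowels /o/ and /a/, so it voices to [b]. /p/ is a voiceless stop between vowels /a/ and /e/, so it voices to [b]. → [pivpeodibobaweabe].
/ihitokisikokoir/: /t/ is a voiceless stop between vowels /i/ and /o/, so it voices to [d]. /k/ is a voiceless stop between vowels /o/ and /i/, so it voices to [g]. /k/ is a voiceless stop between vowels /i/ and /o/, so it voices to [g]. /k/ is a voiceless stop between vowels /o/ and /o/, so it voices to [g]. → [ihidogisigogoir].

lomadodudijobera, pivpeodibobaweabe, ihidogisigogoir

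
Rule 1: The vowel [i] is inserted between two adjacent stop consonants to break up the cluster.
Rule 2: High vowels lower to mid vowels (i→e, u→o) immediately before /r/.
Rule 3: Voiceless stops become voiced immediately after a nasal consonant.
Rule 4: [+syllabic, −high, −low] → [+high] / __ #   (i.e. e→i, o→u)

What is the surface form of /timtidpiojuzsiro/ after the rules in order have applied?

Rule 1 (stop-cluster i-epenthesis): /d/ and /p/ form a stop–stop cluster, so [i] is inserted between them. /timtidpiojuzsiro/ → timtidipiojuzsiro.
Rule 2 (pre-rhotic lowering): /i/ is a high vowel immediately before /r/, so it lowers to [e]. /timtidipiojuzsiro/ → timtidipiojuzsero.
Rule 3 (post-nasal voicing): /t/ is a voiceless stop immediately after the nasal /m/, so it voices to [d]. /timtidipiojuzsero/ → timdidipiojuzsero.
Rule 4 (final vowel raising): /o/ is a mid vowel in word-final position, so it raises to [u]. /timdidipiojuzsero/ → timdidipiojuzseru.

timdidipiojuzseru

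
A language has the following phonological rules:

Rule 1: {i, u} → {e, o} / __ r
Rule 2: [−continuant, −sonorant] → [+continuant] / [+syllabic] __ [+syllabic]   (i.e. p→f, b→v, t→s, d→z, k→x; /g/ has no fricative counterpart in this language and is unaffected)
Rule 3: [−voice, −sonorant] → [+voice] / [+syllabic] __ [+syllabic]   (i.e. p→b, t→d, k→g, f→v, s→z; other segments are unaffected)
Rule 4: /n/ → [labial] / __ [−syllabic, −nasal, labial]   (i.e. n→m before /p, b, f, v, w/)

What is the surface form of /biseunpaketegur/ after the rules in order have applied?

Rule 1 (pre-rhotic lowering): /u/ is a high vowel immediately before /r/, so it lowers to [o]. /biseunpaketegur/ → biseunpaketegor.
Rule 2 (intervocalic spirantization): /k/ is a stop between vowels /a/ and /e/, so it spirantizes to the fricative [x]. /t/ is a stop between vowels /e/ and /e/, so it spirantizes to the fricative [s]. /biseunpaketegor/ → biseunpaxesegor.
Rule 3 (intervocalic voicing): /s/ is a voiceless obstruent between vowels /i/ and /e/, so it voices to [z]. /s/ is a voiceless obstruent between vowels /e/ and /e/, so it voices to [z]. /biseunpaxesegor/ → bizeunpaxezegor.
Rule 4 (nasal place assimilation): /n/ precedes the labial consonant /p/, so it assimilates in place to [m]. /bizeunpaxezegor/ → bizeumpaxezegor.

bizeumpaxezegor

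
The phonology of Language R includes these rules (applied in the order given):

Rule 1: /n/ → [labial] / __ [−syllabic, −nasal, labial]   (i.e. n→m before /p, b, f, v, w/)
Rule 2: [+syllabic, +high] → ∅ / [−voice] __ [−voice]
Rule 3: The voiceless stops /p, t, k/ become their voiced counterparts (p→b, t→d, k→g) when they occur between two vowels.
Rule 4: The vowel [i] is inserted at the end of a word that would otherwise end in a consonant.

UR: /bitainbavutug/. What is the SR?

Rule 1 (nasal place assimilation): /n/ precedes the labial consonant /b/, so it assimilates in place to [m]. /bitainbavutug/ → bitaimbavutug.
Rule 2 (high vowel syncope): no segment meets the environment; /bitaimbavutug/ is unchanged.
Rule 3 (intervocalic voicing): /t/ is a voiceless stop between vowels /i/ and /a/, so it voices to [d]. /t/ is a voiceless stop between vowels /u/ and /u/, so it voices to [d]. /bitaimbavutug/ → bidaimbavudug.
Rule 4 (final i-epenthesis): the form ends in the consonant /g/, so [i] is inserted word-finally. /bidaimbavudug/ → bidaimbavudugi.

bidaimbavudugi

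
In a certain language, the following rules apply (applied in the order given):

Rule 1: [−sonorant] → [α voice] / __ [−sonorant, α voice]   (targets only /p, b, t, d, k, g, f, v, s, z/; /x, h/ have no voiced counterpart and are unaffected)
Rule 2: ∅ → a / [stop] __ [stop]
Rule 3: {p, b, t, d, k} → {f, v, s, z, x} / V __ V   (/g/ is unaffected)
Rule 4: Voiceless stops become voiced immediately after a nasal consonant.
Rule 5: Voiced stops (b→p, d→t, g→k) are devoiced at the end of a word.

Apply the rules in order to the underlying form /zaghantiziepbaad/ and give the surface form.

zakhandizievavaat

Rule 1 (regressive voicing assimilation): /g/ precedes the voiceless obstruent /h/, so it devoices to [k] by assimilation. /p/ precedes the voiced obstruent /b/, so it voices to [b] by assimilation. /zaghantiziepbaad/ → zakhantiziebbaad.
Rule 2 (stop-cluster a-epenthesis): /b/ and /b/ form a stop–stop cluster, so [a] is inserted between them. /zakhantiziebbaad/ → zakhantiziebabaad.
Rule 3 (intervocalic spirantization): /b/ is a stop between vowels /e/ and /a/, so it spirantizes to the fricative [v]. /b/ is a stop between vowels /a/ and /a/, so it spirantizes to the fricative [v]. /zakhantiziebabaad/ → zakhantizievavaad.
Rule 4 (post-nasal voicing): /t/ is a voiceless stop immediately after the nasal /n/, so it voices to [d]. /zakhantizievavaad/ → zakhandizievavaad.
Rule 5 (final devoicing): /d/ is a voiced stop in word-final position, so it devoices to [t]. /zakhandizievavaad/ → zakhandizievavaat.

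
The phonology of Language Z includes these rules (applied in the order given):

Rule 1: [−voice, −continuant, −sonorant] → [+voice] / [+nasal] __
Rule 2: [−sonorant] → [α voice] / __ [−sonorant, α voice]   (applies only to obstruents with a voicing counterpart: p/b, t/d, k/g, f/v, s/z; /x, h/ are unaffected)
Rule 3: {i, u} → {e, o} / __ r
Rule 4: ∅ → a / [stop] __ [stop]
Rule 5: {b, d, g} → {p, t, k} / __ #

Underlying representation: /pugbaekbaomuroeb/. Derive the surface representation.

Rule 1 (post-nasal voicing): no segment meets the environment; /pugbaekbaomuroeb/ is unchanged.
Rule 2 (regressive voicing assimilation): /k/ precedes the voiced obstruent /b/, so it voices to [g] by assimilation. /pugbaekbaomuroeb/ → pugbaegbaomuroeb.
Rule 3 (pre-rhotic lowering): /u/ is a high vowel immediately before /r/, so it lowers to [o]. /pugbaegbaomuroeb/ → pugbaegbaomoroeb.
Rule 4 (stop-cluster a-epenthesis): /g/ and /b/ form a stop–stop cluster, so [a] is inserted between them. /g/ and /b/ form a stop–stop cluster, so [a] is inserted between them. /pugbaegbaomoroeb/ → pugabaegabaomoroeb.
Rule 5 (final devoicing): /b/ is a voiced stop in word-final position, so it devoices to [p]. /pugabaegabaomoroeb/ → pugabaegabaomoroep.

pugabaegabaomoroep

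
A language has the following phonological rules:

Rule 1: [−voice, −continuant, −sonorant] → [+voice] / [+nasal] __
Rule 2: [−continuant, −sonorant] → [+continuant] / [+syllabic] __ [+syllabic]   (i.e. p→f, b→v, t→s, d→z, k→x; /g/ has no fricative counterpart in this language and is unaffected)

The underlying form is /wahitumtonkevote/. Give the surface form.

Rule 1 (post-nasal voicing): /t/ is a voiceless stop immediately after the nasal /m/, so it voices to [d]. /k/ is a voiceless stop immediately after the nasal /n/, so it voices to [g]. /wahitumtonkevote/ → wahitumdongevote.
Rule 2 (intervocalic spirantization): /t/ is a stop between vowels /i/ and /u/, so it spirantizes to the fricative [s]. /t/ is a stop between vowels /o/ and /e/, so it spirantizes to the fricative [s]. /wahitumdongevote/ → wahisumdongevose.

wahisumdongevose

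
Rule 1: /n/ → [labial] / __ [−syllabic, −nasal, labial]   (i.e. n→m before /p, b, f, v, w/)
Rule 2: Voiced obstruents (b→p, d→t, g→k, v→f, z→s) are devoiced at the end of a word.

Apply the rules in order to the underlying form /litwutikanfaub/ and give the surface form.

Rule 1 (nasal place assimilation): /n/ precedes the labial consonant /f/, so it assimilates in place to [m]. /litwutikanfaub/ → litwutikamfaub.
Rule 2 (final devoicing): /b/ is a voiced obstruent in word-final position, so it devoices to [p]. /litwutikamfaub/ → litwutikamfaup.

litwutikamfaup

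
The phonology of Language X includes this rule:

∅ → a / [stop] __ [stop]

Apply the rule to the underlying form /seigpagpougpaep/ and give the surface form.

seigapagapougapaep

/g/ and /p/ form a stop–stop cluster, so [a] is inserted between them.
/g/ and /p/ form a stop–stop cluster, so [a] is inserted between them.
/g/ and /p/ form a stop–stop cluster, so [a] is inserted between them.
Surface form: [seigapagapougapaep].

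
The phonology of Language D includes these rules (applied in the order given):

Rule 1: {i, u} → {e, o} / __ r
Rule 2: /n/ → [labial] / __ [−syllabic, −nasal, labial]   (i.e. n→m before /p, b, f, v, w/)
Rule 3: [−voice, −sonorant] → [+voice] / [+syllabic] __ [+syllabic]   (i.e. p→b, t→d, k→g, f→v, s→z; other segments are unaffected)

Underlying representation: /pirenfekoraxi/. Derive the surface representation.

Rule 1 (pre-rhotic lowering): /i/ is a high vowel immediately before /r/, so it lowers to [e]. /pirenfekoraxi/ → perenfekoraxi.
Rule 2 (nasal place assimilation): /n/ precedes the labial consonant /f/, so it assimilates in place to [m]. /perenfekoraxi/ → peremfekoraxi.
Rule 3 (intervocalic voicing): /k/ is a voiceless obstruent between vowels /e/ and /o/, so it voices to [g]. /peremfekoraxi/ → peremfegoraxi.

peremfegoraxi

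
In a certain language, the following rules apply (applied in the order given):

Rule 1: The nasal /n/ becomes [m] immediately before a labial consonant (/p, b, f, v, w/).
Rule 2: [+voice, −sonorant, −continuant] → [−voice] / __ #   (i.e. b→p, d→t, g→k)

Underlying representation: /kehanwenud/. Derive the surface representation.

kehamwenut

Rule 1 (nasal place assimilation): /n/ precedes the labial consonant /w/, so it assimilates in place to [m]. /kehanwenud/ → kehamwenud.
Rule 2 (final devoicing): /d/ is a voiced stop in word-final position, so it devoices to [t]. /kehamwenud/ → kehamwenut.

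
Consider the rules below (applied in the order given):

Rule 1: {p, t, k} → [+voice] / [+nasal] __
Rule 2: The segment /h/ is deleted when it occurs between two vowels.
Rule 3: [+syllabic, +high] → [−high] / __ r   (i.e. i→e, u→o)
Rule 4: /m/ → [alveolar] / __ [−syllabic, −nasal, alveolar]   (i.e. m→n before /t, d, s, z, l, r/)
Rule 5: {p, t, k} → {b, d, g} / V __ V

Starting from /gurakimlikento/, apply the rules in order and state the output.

Rule 1 (post-nasal voicing): /t/ is a voiceless stop immediately after the nasal /n/, so it voices to [d]. /gurakimlikento/ → gurakimlikendo.
Rule 2 (intervocalic h-deletion): no segment meets the environment; /gurakimlikendo/ is unchanged.
Rule 3 (pre-rhotic lowering): /u/ is a high vowel immediately before /r/, so it lowers to [o]. /gurakimlikendo/ → gorakimlikendo.
Rule 4 (nasal place assimilation): /m/ precedes the alveolar consonant /l/, so it assimilates in place to [n]. /gorakimlikendo/ → gorakinlikendo.
Rule 5 (intervocalic voicing): /k/ is a voiceless stop between vowels /a/ and /i/, so it voices to [g]. /k/ is a voiceless stop between vowels /i/ and /e/, so it voices to [g]. /gorakinlikendo/ → goraginligendo.

goraginligendo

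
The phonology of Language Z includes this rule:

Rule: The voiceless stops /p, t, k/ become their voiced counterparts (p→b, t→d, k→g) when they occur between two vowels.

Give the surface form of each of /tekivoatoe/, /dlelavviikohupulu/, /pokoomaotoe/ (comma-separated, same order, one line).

tegivoadoe, dlelavviigohubulu, pogoomaodoe

/tekivoatoe/: /k/ is a voiceless stop between vowels /e/ and /i/, so it voices to [g]. /t/ is a voiceless stop between vowels /a/ and /o/, so it voices to [d]. → [tegivoadoe].
/dlelavviikohupulu/: /k/ is a voiceless stop between vowels /i/ and /o/, so it voices to [g]. /p/ is a voiceless stop between vowels /u/ and /u/, so it voices to [b]. → [dlelavviigohubulu].
/pokoomaotoe/: /k/ is a voiceless stop between vowels /o/ and /o/, so it voices to [g]. /t/ is a voiceless stop between vowels /o/ and /o/, so it voices to [d]. → [pogoomaodoe].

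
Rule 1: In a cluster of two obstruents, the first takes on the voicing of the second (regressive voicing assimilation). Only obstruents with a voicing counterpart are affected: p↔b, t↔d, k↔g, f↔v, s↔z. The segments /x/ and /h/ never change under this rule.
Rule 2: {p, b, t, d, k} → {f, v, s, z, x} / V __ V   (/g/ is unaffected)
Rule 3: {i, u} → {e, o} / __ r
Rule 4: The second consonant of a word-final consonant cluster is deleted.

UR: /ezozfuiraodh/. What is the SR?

Rule 1 (regressive voicing assimilation): /z/ precedes the voiceless obstruent /f/, so it devoices to [s] by assimilation. /d/ precedes the voiceless obstruent /h/, so it devoices to [t] by assimilation. /ezozfuiraodh/ → ezosfuiraoth.
Rule 2 (intervocalic spirantization): no segment meets the environment; /ezosfuiraoth/ is unchanged.
Rule 3 (pre-rhotic lowering): /i/ is a high vowel immediately before /r/, so it lowers to [e]. /ezosfuiraoth/ → ezosfueraoth.
Rule 4 (final cluster simplification): /h/ is the second consonant of a word-final cluster /th/, so it deletes. /ezosfueraoth/ → ezosfueraot.

ezosfueraot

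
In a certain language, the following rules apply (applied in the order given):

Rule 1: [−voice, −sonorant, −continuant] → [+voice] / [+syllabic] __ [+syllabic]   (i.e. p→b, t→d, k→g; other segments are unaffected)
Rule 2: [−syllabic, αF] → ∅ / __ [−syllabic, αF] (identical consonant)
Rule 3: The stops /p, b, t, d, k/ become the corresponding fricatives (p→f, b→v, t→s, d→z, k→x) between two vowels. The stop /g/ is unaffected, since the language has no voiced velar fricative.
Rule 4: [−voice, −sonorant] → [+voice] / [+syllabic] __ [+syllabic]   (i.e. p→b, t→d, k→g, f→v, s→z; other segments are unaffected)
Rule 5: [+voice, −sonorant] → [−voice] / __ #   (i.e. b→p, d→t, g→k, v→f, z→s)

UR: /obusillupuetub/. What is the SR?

ovuziluvuezup

Rule 1 (intervocalic voicing): /p/ is a voiceless stop between vowels /u/ and /u/, so it voices to [b]. /t/ is a voiceless stop between vowels /e/ and /u/, so it voices to [d]. /obusillupuetub/ → obusillubuedub.
Rule 2 (degemination): /ll/ is a geminate; the first /l/ deletes. /obusillubuedub/ → obusilubuedub.
Rule 3 (intervocalic spirantization): /b/ is a stop between vowels /o/ and /u/, so it spirantizes to the fricative [v]. /b/ is a stop between vowels /u/ and /u/, so it spirantizes to the fricative [v]. /d/ is a stop between vowels /e/ and /u/, so it spirantizes to the fricative [z]. /obusilubuedub/ → ovusiluvuezub.
Rule 4 (intervocalic voicing): /s/ is a voiceless obstruent between vowels /u/ and /i/, so it voices to [z]. /ovusiluvuezub/ → ovuziluvuezub.
Rule 5 (final devoicing): /b/ is a voiced obstruent in word-final position, so it devoices to [p]. /ovuziluvuezub/ → ovuziluvuezup.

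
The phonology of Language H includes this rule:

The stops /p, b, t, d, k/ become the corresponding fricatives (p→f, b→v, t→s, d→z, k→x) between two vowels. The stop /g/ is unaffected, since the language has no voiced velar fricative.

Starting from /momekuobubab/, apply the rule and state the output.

/k/ is a stop between vowels /e/ and /u/, so it spirantizes to the fricative [x].
/b/ is a stop between vowels /o/ and /u/, so it spirantizes to the fricative [v].
/b/ is a stop between vowels /u/ and /a/, so it spirantizes to the fricative [v].
The other instance of /b/ does not occur in the required environment and remains unchanged.
Surface form: [momexuovuvab].

momexuovuvab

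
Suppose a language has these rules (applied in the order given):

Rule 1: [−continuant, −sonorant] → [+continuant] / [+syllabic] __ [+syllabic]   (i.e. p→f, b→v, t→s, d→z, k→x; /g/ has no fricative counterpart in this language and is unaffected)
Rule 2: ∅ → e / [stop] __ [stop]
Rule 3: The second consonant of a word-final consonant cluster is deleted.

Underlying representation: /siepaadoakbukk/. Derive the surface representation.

Rule 1 (intervocalic spirantization): /p/ is a stop between vowels /e/ and /a/, so it spirantizes to the fricative [f]. /d/ is a stop between vowels /a/ and /o/, so it spirantizes to the fricative [z]. /siepaadoakbukk/ → siefaazoakbukk.
Rule 2 (stop-cluster e-epenthesis): /k/ and /b/ form a stop–stop cluster, so [e] is inserted between them. /k/ and /k/ form a stop–stop cluster, so [e] is inserted between them. /siefaazoakbukk/ → siefaazoakebukek.
Rule 3 (final cluster simplification): no segment meets the environment; /siefaazoakebukek/ is unchanged.

siefaazoakebukek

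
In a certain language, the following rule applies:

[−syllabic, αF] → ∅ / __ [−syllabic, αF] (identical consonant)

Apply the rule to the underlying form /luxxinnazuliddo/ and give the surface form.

luxinazulido

/xx/ is a geminate; the first /x/ deletes.
/nn/ is a geminate; the first /n/ deletes.
/dd/ is a geminate; the first /d/ deletes.
Surface form: [luxinazulido].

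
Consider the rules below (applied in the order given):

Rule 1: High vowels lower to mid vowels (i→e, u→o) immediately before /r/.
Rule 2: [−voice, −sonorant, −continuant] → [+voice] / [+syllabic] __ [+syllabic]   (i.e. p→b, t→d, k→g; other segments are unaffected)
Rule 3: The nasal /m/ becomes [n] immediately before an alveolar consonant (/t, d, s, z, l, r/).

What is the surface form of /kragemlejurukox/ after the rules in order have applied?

kragenlejorugox

Rule 1 (pre-rhotic lowering): /u/ is a high vowel immediately before /r/, so it lowers to [o]. /kragemlejurukox/ → kragemlejorukox.
Rule 2 (intervocalic voicing): /k/ is a voiceless stop between vowels /u/ and /o/, so it voices to [g]. /kragemlejorukox/ → kragemlejorugox.
Rule 3 (nasal place assimilation): /m/ precedes the alveolar consonant /l/, so it assimilates in place to [n]. /kragemlejorugox/ → kragenlejorugox.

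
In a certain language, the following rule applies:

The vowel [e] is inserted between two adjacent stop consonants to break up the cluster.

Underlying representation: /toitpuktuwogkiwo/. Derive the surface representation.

toitepuketuwogekiwo

/t/ and /p/ form a stop–stop cluster, so [e] is inserted between them.
/k/ and /t/ form a stop–stop cluster, so [e] is inserted between them.
/g/ and /k/ form a stop–stop cluster, so [e] is inserted between them.
Surface form: [toitepuketuwogekiwo].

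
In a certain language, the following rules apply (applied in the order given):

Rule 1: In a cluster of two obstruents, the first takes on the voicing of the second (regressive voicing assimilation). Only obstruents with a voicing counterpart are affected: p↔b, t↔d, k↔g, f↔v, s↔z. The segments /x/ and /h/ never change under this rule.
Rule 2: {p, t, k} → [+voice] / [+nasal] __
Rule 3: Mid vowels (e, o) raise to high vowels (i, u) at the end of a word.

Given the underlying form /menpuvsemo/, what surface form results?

menbufsemu

Rule 1 (regressive voicing assimilation): /v/ precedes the voiceless obstruent /s/, so it devoices to [f] by assimilation. /menpuvsemo/ → menpufsemo.
Rule 2 (post-nasal voicing): /p/ is a voiceless stop immediately after the nasal /n/, so it voices to [b]. /menpufsemo/ → menbufsemo.
Rule 3 (final vowel raising): /o/ is a mid vowel in word-final position, so it raises to [u]. /menbufsemo/ → menbufsemu.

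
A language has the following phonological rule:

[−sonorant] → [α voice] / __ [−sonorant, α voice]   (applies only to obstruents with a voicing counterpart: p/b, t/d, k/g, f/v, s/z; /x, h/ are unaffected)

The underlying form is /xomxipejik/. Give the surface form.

xomxipejik

No segment of /xomxipejik/ meets the structural description of the rule, so the form surfaces unchanged.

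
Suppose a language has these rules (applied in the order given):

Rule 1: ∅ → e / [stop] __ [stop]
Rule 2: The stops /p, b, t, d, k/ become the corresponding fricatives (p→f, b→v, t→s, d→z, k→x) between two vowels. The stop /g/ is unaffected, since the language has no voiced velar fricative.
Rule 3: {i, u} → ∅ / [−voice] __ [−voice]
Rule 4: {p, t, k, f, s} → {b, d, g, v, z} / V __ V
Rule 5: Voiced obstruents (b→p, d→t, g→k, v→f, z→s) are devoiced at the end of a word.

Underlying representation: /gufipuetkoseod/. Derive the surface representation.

Rule 1 (stop-cluster e-epenthesis): /t/ and /k/ form a stop–stop cluster, so [e] is inserted between them. /gufipuetkoseod/ → gufipuetekoseod.
Rule 2 (intervocalic spirantization): /p/ is a stop between vowels /i/ and /u/, so it spirantizes to the fricative [f]. /t/ is a stop between vowels /e/ and /e/, so it spirantizes to the fricative [s]. /k/ is a stop between vowels /e/ and /o/, so it spirantizes to the fricative [x]. /gufipuetekoseod/ → gufifuesexoseod.
Rule 3 (high vowel syncope): /i/ is a high vowel flanked by voiceless consonants /f/ and /f/, so it deletes. /gufifuesexoseod/ → guffuesexoseod.
Rule 4 (intervocalic voicing): /s/ is a voiceless obstruent between vowels /e/ and /e/, so it voices to [z]. /s/ is a voiceless obstruent between vowels /o/ and /e/, so it voices to [z]. /guffuesexoseod/ → guffuezexozeod.
Rule 5 (final devoicing): /d/ is a voiced obstruent in word-final position, so it devoices to [t]. /guffuezexozeod/ → guffuezexozeot.

guffuezexozeot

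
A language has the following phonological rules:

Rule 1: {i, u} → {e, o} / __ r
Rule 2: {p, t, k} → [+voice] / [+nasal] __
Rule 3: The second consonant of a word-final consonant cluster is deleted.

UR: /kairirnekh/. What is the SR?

Rule 1 (pre-rhotic lowering): /i/ is a high vowel immediately before /r/, so it lowers to [e]. /i/ is a high vowel immediately before /r/, so it lowers to [e]. /kairirnekh/ → kaerernekh.
Rule 2 (post-nasal voicing): no segment meets the environment; /kaerernekh/ is unchanged.
Rule 3 (final cluster simplification): /h/ is the second consonant of a word-final cluster /kh/, so it deletes. /kaerernekh/ → kaerernek.

kaerernek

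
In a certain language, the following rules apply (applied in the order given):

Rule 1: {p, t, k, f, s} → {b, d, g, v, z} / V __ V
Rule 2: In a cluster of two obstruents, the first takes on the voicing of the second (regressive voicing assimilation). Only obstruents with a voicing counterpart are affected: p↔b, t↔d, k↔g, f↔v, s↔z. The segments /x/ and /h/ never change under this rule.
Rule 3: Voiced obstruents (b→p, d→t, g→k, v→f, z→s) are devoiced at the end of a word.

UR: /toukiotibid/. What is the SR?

Rule 1 (intervocalic voicing): /k/ is a voiceless obstruent between vowels /u/ and /i/, so it voices to [g]. /t/ is a voiceless obstruent between vowels /o/ and /i/, so it voices to [d]. /toukiotibid/ → tougiodibid.
Rule 2 (regressive voicing assimilation): no segment meets the environment; /tougiodibid/ is unchanged.
Rule 3 (final devoicing): /d/ is a voiced obstruent in word-final position, so it devoices to [t]. /tougiodibid/ → tougiodibit.

tougiodibit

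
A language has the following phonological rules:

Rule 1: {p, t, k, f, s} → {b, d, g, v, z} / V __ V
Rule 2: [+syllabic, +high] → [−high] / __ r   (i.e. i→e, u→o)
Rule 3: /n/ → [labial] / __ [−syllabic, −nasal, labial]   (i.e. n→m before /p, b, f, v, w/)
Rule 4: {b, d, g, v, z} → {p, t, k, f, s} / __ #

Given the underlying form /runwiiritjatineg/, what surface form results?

Rule 1 (intervocalic voicing): /t/ is a voiceless obstruent between vowels /a/ and /i/, so it voices to [d]. /runwiiritjatineg/ → runwiiritjadineg.
Rule 2 (pre-rhotic lowering): /i/ is a high vowel immediately before /r/, so it lowers to [e]. /runwiiritjadineg/ → runwieritjadineg.
Rule 3 (nasal place assimilation): /n/ precedes the labial consonant /w/, so it assimilates in place to [m]. /runwieritjadineg/ → rumwieritjadineg.
Rule 4 (final devoicing): /g/ is a voiced obstruent in word-final position, so it devoices to [k]. /rumwieritjadineg/ → rumwieritjadinek.

rumwieritjadinek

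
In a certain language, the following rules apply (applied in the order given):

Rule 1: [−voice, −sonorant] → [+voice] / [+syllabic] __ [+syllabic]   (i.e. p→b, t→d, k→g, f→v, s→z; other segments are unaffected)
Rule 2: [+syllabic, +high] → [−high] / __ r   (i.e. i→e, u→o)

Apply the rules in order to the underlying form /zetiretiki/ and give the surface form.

Rule 1 (intervocalic voicing): /t/ is a voiceless obstruent between vowels /e/ and /i/, so it voices to [d]. /t/ is a voiceless obstruent between vowels /e/ and /i/, so it voices to [d]. /k/ is a voiceless obstruent between vowels /i/ and /i/, so it voices to [g]. /zetiretiki/ → zediredigi.
Rule 2 (pre-rhotic lowering): /i/ is a high vowel immediately before /r/, so it lowers to [e]. /zediredigi/ → zederedigi.

zederedigi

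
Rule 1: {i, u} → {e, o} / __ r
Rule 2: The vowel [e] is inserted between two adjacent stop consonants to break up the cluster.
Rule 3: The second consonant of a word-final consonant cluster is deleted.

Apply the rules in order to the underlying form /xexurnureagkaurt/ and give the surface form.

xexornoreagekaor

Rule 1 (pre-rhotic lowering): /u/ is a high vowel immediately before /r/, so it lowers to [o]. /u/ is a high vowel immediately before /r/, so it lowers to [o]. /u/ is a high vowel immediately before /r/, so it lowers to [o]. /xexurnureagkaurt/ → xexornoreagkaort.
Rule 2 (stop-cluster e-epenthesis): /g/ and /k/ form a stop–stop cluster, so [e] is inserted between them. /xexornoreagkaort/ → xexornoreagekaort.
Rule 3 (final cluster simplification): /t/ is the second consonant of a word-final cluster /rt/, so it deletes. /xexornoreagekaort/ → xexornoreagekaor.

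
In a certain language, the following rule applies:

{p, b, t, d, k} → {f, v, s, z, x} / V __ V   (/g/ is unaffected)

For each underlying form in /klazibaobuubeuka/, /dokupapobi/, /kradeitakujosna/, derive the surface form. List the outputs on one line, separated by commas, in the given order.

/klazibaobuubeuka/: /b/ is a stop between vowels /i/ and /a/, so it spirantizes to the fricative [v]. /b/ is a stop between vowels /o/ and /u/, so it spirantizes to the fricative [v]. /b/ is a stop between vowels /u/ and /e/, so it spirantizes to the fricative [v]. /k/ is a stop between vowels /u/ and /a/, so it spirantizes to the fricative [x]. → [klazivaovuuveuxa].
/dokupapobi/: /k/ is a stop between vowels /o/ and /u/, so it spirantizes to the fricative [x]. /p/ is a stop between vowels /u/ and /a/, so it spirantizes to the fricative [f]. /p/ is a stop between vowels /a/ and /o/, so it spirantizes to the fricative [f]. /b/ is a stop between vowels /o/ and /i/, so it spirantizes to the fricative [v]. → [doxufafovi].
/kradeitakujosna/: /d/ is a stop between vowels /a/ and /e/, so it spirantizes to the fricative [z]. /t/ is a stop between vowels /i/ and /a/, so it spirantizes to the fricative [s]. /k/ is a stop between vowels /a/ and /u/, so it spirantizes to the fricative [x]. → [krazeisaxujosna].

klazivaovuuveuxa, doxufafovi, krazeisaxujosna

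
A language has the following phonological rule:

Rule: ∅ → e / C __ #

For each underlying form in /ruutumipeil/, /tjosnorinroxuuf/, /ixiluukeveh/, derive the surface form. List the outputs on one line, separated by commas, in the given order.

ruutumipeile, tjosnorinroxuufe, ixiluukevehe

/ruutumipeil/: the form ends in the consonant /l/, so [e] is inserted word-finally. → [ruutumipeile].
/tjosnorinroxuuf/: the form ends in the consonant /f/, so [e] is inserted word-finally. → [tjosnorinroxuufe].
/ixiluukeveh/: the form ends in the consonant /h/, so [e] is inserted word-finally. → [ixiluukevehe].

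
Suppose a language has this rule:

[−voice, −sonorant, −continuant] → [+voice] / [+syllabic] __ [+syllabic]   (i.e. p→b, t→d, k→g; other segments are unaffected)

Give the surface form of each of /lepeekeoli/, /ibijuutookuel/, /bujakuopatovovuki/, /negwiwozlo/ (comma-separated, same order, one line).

/lepeekeoli/: /p/ is a voiceless stop between vowels /e/ and /e/, so it voices to [b]. /k/ is a voiceless stop between vowels /e/ and /e/, so it voices to [g]. → [lebeegeoli].
/ibijuutookuel/: /t/ is a voiceless stop between vowels /u/ and /o/, so it voices to [d]. /k/ is a voiceless stop between vowels /o/ and /u/, so it voices to [g]. → [ibijuudooguel].
/bujakuopatovovuki/: /k/ is a voiceless stop between vowels /a/ and /u/, so it voices to [g]. /p/ is a voiceless stop between vowels /o/ and /a/, so it voices to [b]. /t/ is a voiceless stop between vowels /a/ and /o/, so it voices to [d]. /k/ is a voiceless stop between vowels /u/ and /i/, so it voices to [g]. → [bujaguobadovovugi].
/negwiwozlo/: the rule's environment is not met; surfaces unchanged as [negwiwozlo].

lebeegeoli, ibijuudooguel, bujaguobadovovugi, negwiwozlo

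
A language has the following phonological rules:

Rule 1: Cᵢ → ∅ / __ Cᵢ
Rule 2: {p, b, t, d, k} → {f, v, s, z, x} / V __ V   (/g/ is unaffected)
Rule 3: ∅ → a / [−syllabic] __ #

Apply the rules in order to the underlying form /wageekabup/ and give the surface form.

wageexavupa

Rule 1 (degemination): no segment meets the environment; /wageekabup/ is unchanged.
Rule 2 (intervocalic spirantization): /k/ is a stop between vowels /e/ and /a/, so it spirantizes to the fricative [x]. /b/ is a stop between vowels /a/ and /u/, so it spirantizes to the fricative [v]. /wageekabup/ → wageexavup.
Rule 3 (final a-epenthesis): the form ends in the consonant /p/, so [a] is inserted word-finally. /wageexavup/ → wageexavupa.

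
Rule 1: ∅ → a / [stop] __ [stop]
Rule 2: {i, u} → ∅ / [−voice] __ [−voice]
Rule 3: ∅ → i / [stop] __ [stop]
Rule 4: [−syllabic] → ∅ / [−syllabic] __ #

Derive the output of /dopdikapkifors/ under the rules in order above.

Rule 1 (stop-cluster a-epenthesis): /p/ and /d/ form a stop–stop cluster, so [a] is inserted between them. /p/ and /k/ form a stop–stop cluster, so [a] is inserted between them. /dopdikapkifors/ → dopadikapakifors.
Rule 2 (high vowel syncope): /i/ is a high vowel flanked by voiceless consonants /k/ and /f/, so it deletes. /dopadikapakifors/ → dopadikapakfors.
Rule 3 (stop-cluster i-epenthesis): no segment meets the environment; /dopadikapakfors/ is unchanged.
Rule 4 (final cluster simplification): /s/ is the second consonant of a word-final cluster /rs/, so it deletes. /dopadikapakfors/ → dopadikapakfor.

dopadikapakfor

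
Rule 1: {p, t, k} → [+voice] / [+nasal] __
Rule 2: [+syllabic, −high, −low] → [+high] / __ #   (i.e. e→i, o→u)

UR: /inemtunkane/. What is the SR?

Rule 1 (post-nasal voicing): /t/ is a voiceless stop immediately after the nasal /m/, so it voices to [d]. /k/ is a voiceless stop immediately after the nasal /n/, so it voices to [g]. /inemtunkane/ → inemdungane.
Rule 2 (final vowel raising): /e/ is a mid vowel in word-final position, so it raises to [i]. /inemdungane/ → inemdungani.

inemdungani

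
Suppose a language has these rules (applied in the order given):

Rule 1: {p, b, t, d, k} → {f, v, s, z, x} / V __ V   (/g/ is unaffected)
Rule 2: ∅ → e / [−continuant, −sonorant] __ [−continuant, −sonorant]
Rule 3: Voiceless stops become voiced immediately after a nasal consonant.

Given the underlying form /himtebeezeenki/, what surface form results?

himdeveezeengi

Rule 1 (intervocalic spirantization): /b/ is a stop between vowels /e/ and /e/, so it spirantizes to the fricative [v]. /himtebeezeenki/ → himteveezeenki.
Rule 2 (stop-cluster e-epenthesis): no segment meets the environment; /himteveezeenki/ is unchanged.
Rule 3 (post-nasal voicing): /t/ is a voiceless stop immediately after the nasal /m/, so it voices to [d]. /k/ is a voiceless stop immediately after the nasal /n/, so it voices to [g]. /himteveezeenki/ → himdeveezeengi.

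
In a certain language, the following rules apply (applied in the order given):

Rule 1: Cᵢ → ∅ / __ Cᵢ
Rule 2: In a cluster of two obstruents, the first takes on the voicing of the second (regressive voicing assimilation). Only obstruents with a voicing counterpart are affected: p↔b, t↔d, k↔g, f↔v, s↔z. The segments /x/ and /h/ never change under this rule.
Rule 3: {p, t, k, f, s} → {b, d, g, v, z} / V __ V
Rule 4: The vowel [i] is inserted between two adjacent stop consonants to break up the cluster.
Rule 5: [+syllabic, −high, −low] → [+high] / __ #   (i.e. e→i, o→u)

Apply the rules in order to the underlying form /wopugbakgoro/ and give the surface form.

wobugibagigoru

Rule 1 (degemination): no segment meets the environment; /wopugbakgoro/ is unchanged.
Rule 2 (regressive voicing assimilation): /k/ precedes the voiced obstruent /g/, so it voices to [g] by assimilation. /wopugbakgoro/ → wopugbaggoro.
Rule 3 (intervocalic voicing): /p/ is a voiceless obstruent between vowels /o/ and /u/, so it voices to [b]. /wopugbaggoro/ → wobugbaggoro.
Rule 4 (stop-cluster i-epenthesis): /g/ and /b/ form a stop–stop cluster, so [i] is inserted between them. /g/ and /g/ form a stop–stop cluster, so [i] is inserted between them. /wobugbaggoro/ → wobugibagigoro.
Rule 5 (final vowel raising): /o/ is a mid vowel in word-final position, so it raises to [u]. /wobugibagigoro/ → wobugibagigoru.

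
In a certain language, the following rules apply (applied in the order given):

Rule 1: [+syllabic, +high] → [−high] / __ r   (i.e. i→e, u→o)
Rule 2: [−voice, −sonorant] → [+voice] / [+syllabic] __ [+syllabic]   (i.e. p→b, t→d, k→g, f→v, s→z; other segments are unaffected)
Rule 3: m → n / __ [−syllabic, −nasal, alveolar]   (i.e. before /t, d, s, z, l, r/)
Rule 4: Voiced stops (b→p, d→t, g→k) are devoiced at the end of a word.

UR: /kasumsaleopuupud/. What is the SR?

kazunsaleobuubut

Rule 1 (pre-rhotic lowering): no segment meets the environment; /kasumsaleopuupud/ is unchanged.
Rule 2 (intervocalic voicing): /s/ is a voiceless obstruent between vowels /a/ and /u/, so it voices to [z]. /p/ is a voiceless obstruent between vowels /o/ and /u/, so it voices to [b]. /p/ is a voiceless obstruent between vowels /u/ and /u/, so it voices to [b]. /kasumsaleopuupud/ → kazumsaleobuubud.
Rule 3 (nasal place assimilation): /m/ precedes the alveolar consonant /s/, so it assimilates in place to [n]. /kazumsaleobuubud/ → kazunsaleobuubud.
Rule 4 (final devoicing): /d/ is a voiced stop in word-final position, so it devoices to [t]. /kazunsaleobuubud/ → kazunsaleobuubut.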